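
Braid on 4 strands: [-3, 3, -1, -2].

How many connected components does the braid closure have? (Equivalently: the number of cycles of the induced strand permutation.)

Track the strand permutation on 4 strands, starting from identity.
  step 1: s3^-1 swaps positions 3,4 -> [1 2 4 3]
  step 2: s3 swaps positions 3,4 -> [1 2 3 4]
  step 3: s1^-1 swaps positions 1,2 -> [2 1 3 4]
  step 4: s2^-1 swaps positions 2,3 -> [2 3 1 4]
Final permutation (position -> original strand): [2 3 1 4]
Closure components = cycle count of this permutation = 2.

Answer: 2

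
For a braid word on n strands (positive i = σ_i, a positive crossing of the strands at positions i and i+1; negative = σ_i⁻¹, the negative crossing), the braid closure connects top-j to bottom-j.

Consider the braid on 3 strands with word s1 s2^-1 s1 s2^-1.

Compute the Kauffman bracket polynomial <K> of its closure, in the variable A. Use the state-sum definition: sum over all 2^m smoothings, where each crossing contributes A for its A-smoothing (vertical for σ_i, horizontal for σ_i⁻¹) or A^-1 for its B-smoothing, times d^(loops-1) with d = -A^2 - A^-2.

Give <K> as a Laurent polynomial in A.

Braid: s1 s2^-1 s1 s2^-1 on 3 strands, 4 crossings.
Writhe w = (#positive) - (#negative) = 2 - 2 = 0.
Enumerate smoothing states for the bracket polynomial. There are 2^4 = 16 states.
For each crossing: s=0 is the vertical smoothing, s=1 horizontal. Crossing k contributes A^(sign_k * (1 - 2*s_k)); loop factor d = -A^2 - A^-2.
  state 0000: A-exp=+0, loops=3, term = A^0 * d^2
  state 0001: A-exp=+2, loops=2, term = A^2 * d^1
  state 0010: A-exp=-2, loops=2, term = A^-2 * d^1
  state 0011: A-exp=+0, loops=1, term = A^0 * d^0
  state 0100: A-exp=+2, loops=2, term = A^2 * d^1
  state 0101: A-exp=+4, loops=3, term = A^4 * d^2
  state 0110: A-exp=+0, loops=1, term = A^0 * d^0
  state 0111: A-exp=+2, loops=2, term = A^2 * d^1
  state 1000: A-exp=-2, loops=2, term = A^-2 * d^1
  state 1001: A-exp=+0, loops=1, term = A^0 * d^0
  state 1010: A-exp=-4, loops=3, term = A^-4 * d^2
  state 1011: A-exp=-2, loops=2, term = A^-2 * d^1
  state 1100: A-exp=+0, loops=1, term = A^0 * d^0
  state 1101: A-exp=+2, loops=2, term = A^2 * d^1
  state 1110: A-exp=-2, loops=2, term = A^-2 * d^1
  state 1111: A-exp=+0, loops=1, term = A^0 * d^0
Collect the terms by A-exponent (count of states per loop number):
Powers of d = -A^2 - A^-2: d^2 = A^4 + 2 + A^-4.
  A^4 * (d^2) = A^8 + 2*A^4 + 1
  A^2 * (4*d) = -4*A^4 - 4
  A^0 * (5 + d^2) = A^4 + 7 + A^-4
  A^-2 * (4*d) = -4 - 4*A^-4
  A^-4 * (d^2) = 1 + 2*A^-4 + A^-8
Summing the groups: <K> = A^8 - A^4 + 1 - A^-4 + A^-8

Answer: A^8 - A^4 + 1 - A^-4 + A^-8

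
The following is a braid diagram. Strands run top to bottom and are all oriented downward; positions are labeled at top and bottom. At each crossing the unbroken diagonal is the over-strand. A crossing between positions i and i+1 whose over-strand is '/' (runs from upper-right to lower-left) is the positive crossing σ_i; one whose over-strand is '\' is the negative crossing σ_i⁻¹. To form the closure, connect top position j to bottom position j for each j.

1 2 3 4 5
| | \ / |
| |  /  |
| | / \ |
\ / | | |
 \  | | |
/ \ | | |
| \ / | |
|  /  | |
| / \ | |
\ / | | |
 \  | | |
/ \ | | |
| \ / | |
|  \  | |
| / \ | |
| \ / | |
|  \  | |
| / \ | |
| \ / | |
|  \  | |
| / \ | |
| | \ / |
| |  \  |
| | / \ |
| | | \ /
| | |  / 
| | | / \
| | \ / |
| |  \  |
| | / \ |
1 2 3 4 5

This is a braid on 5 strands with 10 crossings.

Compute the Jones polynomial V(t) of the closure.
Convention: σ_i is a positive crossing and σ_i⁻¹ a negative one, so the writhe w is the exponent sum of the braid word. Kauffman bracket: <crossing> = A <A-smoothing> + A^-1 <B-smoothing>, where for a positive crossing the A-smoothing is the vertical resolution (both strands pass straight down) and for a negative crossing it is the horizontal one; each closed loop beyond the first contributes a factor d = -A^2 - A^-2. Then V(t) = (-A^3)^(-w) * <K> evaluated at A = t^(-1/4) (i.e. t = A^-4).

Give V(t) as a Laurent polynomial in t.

t^-1 - t^-2 + 2*t^-3 - t^-4 + t^-5 - t^-6

Derivation:
Reading the diagram top to bottom ('/'-over between positions i,i+1 = s_i, '\'-over = s_i^-1): braid word = s3 s1^-1 s2 s1^-1 s2^-1 s2^-1 s2^-1 s3^-1 s4 s3^-1.
The presented braid s3 s1^-1 s2 s1^-1 s2^-1 s2^-1 s2^-1 s3^-1 s4 s3^-1 on 5 strands reduces by inverse Markov moves (closure unchanged at each step):
  Deconjugate: the word is γ·β·γ⁻¹ with γ = s3 (prefix) and γ⁻¹ = s3^-1 (suffix); strip both.
  Destabilize: the word has the form β·s4 where s4 occurs only as the final letter (β ∈ B_4); drop it and the last strand → 4 strands.
  Destabilize: the word has the form β·s3^-1 where s3^-1 occurs only as the final letter (β ∈ B_3); drop it and the last strand → 3 strands.
Reduced to β = s1^-1 s2 s1^-1 s2^-1 s2^-1 s2^-1 on 3 strands, 6 crossings.
Compute on β:
Braid: s1^-1 s2 s1^-1 s2^-1 s2^-1 s2^-1 on 3 strands, 6 crossings.
Writhe w = (#positive) - (#negative) = 1 - 5 = -4.
State-sum expansion of <K>. There are 2^6 = 64 states.
Smooth each crossing (0=||, 1=⌣⌢); contribution A^(Σ sign_k(1-2s_k)) * d^(L-1).
Tabulate the states by total A-exponent and number of loops L (A-exp: L × count):
  A^6: L=4 ×1
  A^4: L=3 ×6
  A^2: L=2 ×12, L=4 ×3
  A^0: L=1 ×9, L=3 ×10, L=5 ×1
  A^-2: L=2 ×12, L=4 ×3
  A^-4: L=1 ×2, L=3 ×4
  A^-6: L=2 ×1
Each group contributes A^e * Σ count * d^(L-1):
Powers of d = -A^2 - A^-2: d^2 = A^4 + 2 + A^-4; d^3 = -A^6 - 3*A^2 - 3*A^-2 - A^-6; d^4 = A^8 + 4*A^4 + 6 + 4*A^-4 + A^-8.
  A^6 * (d^3) = -A^12 - 3*A^8 - 3*A^4 - 1
  A^4 * (6*d^2) = 6*A^8 + 12*A^4 + 6
  A^2 * (12*d + 3*d^3) = -3*A^8 - 21*A^4 - 21 - 3*A^-4
  A^0 * (9 + 10*d^2 + d^4) = A^8 + 14*A^4 + 35 + 14*A^-4 + A^-8
  A^-2 * (12*d + 3*d^3) = -3*A^4 - 21 - 21*A^-4 - 3*A^-8
  A^-4 * (2 + 4*d^2) = 4 + 10*A^-4 + 4*A^-8
  A^-6 * (d) = -A^-4 - A^-8
Summing the groups: <K> = -A^12 + A^8 - A^4 + 2 - A^-4 + A^-8
Normalise by the writhe: (-A^3)^(-w) = (-A^3)^(4) = A^12, so f(A) = A^12 * <K> = -A^24 + A^20 - A^16 + 2*A^12 - A^8 + A^4.
Substitute A = t^(-1/4), i.e. A^e → t^(-e/4): V(t) = t^-1 - t^-2 + 2*t^-3 - t^-4 + t^-5 - t^-6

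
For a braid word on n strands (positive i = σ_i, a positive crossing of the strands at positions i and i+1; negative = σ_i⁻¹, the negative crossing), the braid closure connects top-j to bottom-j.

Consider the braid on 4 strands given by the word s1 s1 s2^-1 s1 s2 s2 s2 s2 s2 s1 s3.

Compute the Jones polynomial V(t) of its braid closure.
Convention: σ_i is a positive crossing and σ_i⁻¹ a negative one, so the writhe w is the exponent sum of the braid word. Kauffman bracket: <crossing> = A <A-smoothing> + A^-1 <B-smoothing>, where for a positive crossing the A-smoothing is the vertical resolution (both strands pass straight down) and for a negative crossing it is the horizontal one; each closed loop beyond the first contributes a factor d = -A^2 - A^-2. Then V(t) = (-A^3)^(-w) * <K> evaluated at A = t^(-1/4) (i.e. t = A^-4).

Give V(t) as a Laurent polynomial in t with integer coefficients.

The presented braid s1 s1 s2^-1 s1 s2 s2 s2 s2 s2 s1 s3 on 4 strands reduces by inverse Markov moves (closure unchanged at each step):
  Destabilize: the word has the form β·s3 where s3 occurs only as the final letter (β ∈ B_3); drop it and the last strand → 3 strands.
Reduced to β = s1 s1 s2^-1 s1 s2 s2 s2 s2 s2 s1 on 3 strands, 10 crossings.
Compute on β:
Braid: s1 s1 s2^-1 s1 s2 s2 s2 s2 s2 s1 on 3 strands, 10 crossings.
Writhe w = (#positive) - (#negative) = 9 - 1 = 8.
Enumerate smoothing states for the bracket polynomial. There are 2^10 = 1024 states.
For each crossing: s=0 is the vertical smoothing, s=1 horizontal. Crossing k contributes A^(sign_k * (1 - 2*s_k)); loop factor d = -A^2 - A^-2.
Tabulate the states by total A-exponent and number of loops L (A-exp: L × count):
  A^10: L=2 ×1
  A^8: L=1 ×4, L=3 ×6
  A^6: L=2 ×35, L=4 ×10
  A^4: L=1 ×35, L=3 ×75, L=5 ×10
  A^2: L=2 ×115, L=4 ×90, L=6 ×5
  A^0: L=3 ×185, L=5 ×66, L=7 ×1
  A^-2: L=4 ×180, L=6 ×30
  A^-4: L=5 ×112, L=7 ×8
  A^-6: L=6 ×44, L=8 ×1
  A^-8: L=7 ×10
  A^-10: L=8 ×1
Each group contributes A^e * Σ count * d^(L-1):
Powers of d = -A^2 - A^-2: d^2 = A^4 + 2 + A^-4; d^3 = -A^6 - 3*A^2 - 3*A^-2 - A^-6; d^4 = A^8 + 4*A^4 + 6 + 4*A^-4 + A^-8; d^5 = -A^10 - 5*A^6 - 10*A^2 - 10*A^-2 - 5*A^-6 - A^-10; d^6 = A^12 + 6*A^8 + 15*A^4 + 20 + 15*A^-4 + 6*A^-8 + A^-12; d^7 = -A^14 - 7*A^10 - 21*A^6 - 35*A^2 - 35*A^-2 - 21*A^-6 - 7*A^-10 - A^-14.
  A^10 * (d) = -A^12 - A^8
  A^8 * (4 + 6*d^2) = 6*A^12 + 16*A^8 + 6*A^4
  A^6 * (35*d + 10*d^3) = -10*A^12 - 65*A^8 - 65*A^4 - 10
  A^4 * (35 + 75*d^2 + 10*d^4) = 10*A^12 + 115*A^8 + 245*A^4 + 115 + 10*A^-4
  A^2 * (115*d + 90*d^3 + 5*d^5) = -5*A^12 - 115*A^8 - 435*A^4 - 435 - 115*A^-4 - 5*A^-8
  A^0 * (185*d^2 + 66*d^4 + d^6) = A^12 + 72*A^8 + 464*A^4 + 786 + 464*A^-4 + 72*A^-8 + A^-12
  A^-2 * (180*d^3 + 30*d^5) = -30*A^8 - 330*A^4 - 840 - 840*A^-4 - 330*A^-8 - 30*A^-12
  A^-4 * (112*d^4 + 8*d^6) = 8*A^8 + 160*A^4 + 568 + 832*A^-4 + 568*A^-8 + 160*A^-12 + 8*A^-16
  A^-6 * (44*d^5 + d^7) = -A^8 - 51*A^4 - 241 - 475*A^-4 - 475*A^-8 - 241*A^-12 - 51*A^-16 - A^-20
  A^-8 * (10*d^6) = 10*A^4 + 60 + 150*A^-4 + 200*A^-8 + 150*A^-12 + 60*A^-16 + 10*A^-20
  A^-10 * (d^7) = -A^4 - 7 - 21*A^-4 - 35*A^-8 - 35*A^-12 - 21*A^-16 - 7*A^-20 - A^-24
Summing the groups: <K> = A^12 - A^8 + 3*A^4 - 4 + 5*A^-4 - 5*A^-8 + 5*A^-12 - 4*A^-16 + 2*A^-20 - A^-24
Normalise by the writhe: (-A^3)^(-w) = (-A^3)^(-8) = A^-24, so f(A) = A^-24 * <K> = A^-12 - A^-16 + 3*A^-20 - 4*A^-24 + 5*A^-28 - 5*A^-32 + 5*A^-36 - 4*A^-40 + 2*A^-44 - A^-48.
Substitute A = t^(-1/4), i.e. A^e → t^(-e/4): V(t) = -t^12 + 2*t^11 - 4*t^10 + 5*t^9 - 5*t^8 + 5*t^7 - 4*t^6 + 3*t^5 - t^4 + t^3

Answer: -t^12 + 2*t^11 - 4*t^10 + 5*t^9 - 5*t^8 + 5*t^7 - 4*t^6 + 3*t^5 - t^4 + t^3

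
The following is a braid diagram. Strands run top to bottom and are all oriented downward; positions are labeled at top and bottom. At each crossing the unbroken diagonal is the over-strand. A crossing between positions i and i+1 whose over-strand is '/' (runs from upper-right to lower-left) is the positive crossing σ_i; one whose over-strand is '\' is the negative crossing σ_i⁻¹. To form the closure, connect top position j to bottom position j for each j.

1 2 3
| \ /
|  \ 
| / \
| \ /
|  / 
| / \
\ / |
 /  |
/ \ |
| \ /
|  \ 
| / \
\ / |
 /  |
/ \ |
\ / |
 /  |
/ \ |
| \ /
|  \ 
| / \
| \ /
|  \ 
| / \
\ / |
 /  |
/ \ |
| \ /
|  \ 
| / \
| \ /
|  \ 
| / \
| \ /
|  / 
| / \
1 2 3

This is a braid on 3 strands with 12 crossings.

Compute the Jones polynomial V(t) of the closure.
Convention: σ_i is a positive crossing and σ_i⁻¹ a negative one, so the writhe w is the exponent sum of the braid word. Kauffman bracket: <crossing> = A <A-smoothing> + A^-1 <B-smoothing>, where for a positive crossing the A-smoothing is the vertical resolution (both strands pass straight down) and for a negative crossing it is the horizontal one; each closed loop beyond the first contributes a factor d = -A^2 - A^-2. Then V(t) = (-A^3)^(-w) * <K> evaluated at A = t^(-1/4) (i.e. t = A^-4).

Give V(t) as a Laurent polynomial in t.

Reading the diagram top to bottom ('/'-over between positions i,i+1 = s_i, '\'-over = s_i^-1): braid word = s2^-1 s2 s1 s2^-1 s1 s1 s2^-1 s2^-1 s1 s2^-1 s2^-1 s2.
The presented braid s2^-1 s2 s1 s2^-1 s1 s1 s2^-1 s2^-1 s1 s2^-1 s2^-1 s2 on 3 strands reduces by inverse Markov moves (closure unchanged at each step):
  Deconjugate: the word is γ·β·γ⁻¹ with γ = s2^-1 (prefix) and γ⁻¹ = s2 (suffix); strip both.
  Deconjugate: the word is γ·β·γ⁻¹ with γ = s2 (prefix) and γ⁻¹ = s2^-1 (suffix); strip both.
Reduced to β = s1 s2^-1 s1 s1 s2^-1 s2^-1 s1 s2^-1 on 3 strands, 8 crossings.
Compute on β:
Braid: s1 s2^-1 s1 s1 s2^-1 s2^-1 s1 s2^-1 on 3 strands, 8 crossings.
Writhe w = (#positive) - (#negative) = 4 - 4 = 0.
Enumerate smoothing states for the bracket polynomial. There are 2^8 = 256 states.
Each crossing splits two ways (0=vertical, 1=horizontal). The state's weight is A^(#A-smoothings - #B-smoothings) * d^(loops - 1).
Tabulate the states by total A-exponent and number of loops L (A-exp: L × count):
  A^8: L=5 ×1
  A^6: L=4 ×8
  A^4: L=3 ×27, L=5 ×1
  A^2: L=2 ×47, L=4 ×9
  A^0: L=1 ×37, L=3 ×32, L=5 ×1
  A^-2: L=2 ×47, L=4 ×9
  A^-4: L=3 ×27, L=5 ×1
  A^-6: L=4 ×8
  A^-8: L=5 ×1
Each group contributes A^e * Σ count * d^(L-1):
Powers of d = -A^2 - A^-2: d^2 = A^4 + 2 + A^-4; d^3 = -A^6 - 3*A^2 - 3*A^-2 - A^-6; d^4 = A^8 + 4*A^4 + 6 + 4*A^-4 + A^-8.
  A^8 * (d^4) = A^16 + 4*A^12 + 6*A^8 + 4*A^4 + 1
  A^6 * (8*d^3) = -8*A^12 - 24*A^8 - 24*A^4 - 8
  A^4 * (27*d^2 + d^4) = A^12 + 31*A^8 + 60*A^4 + 31 + A^-4
  A^2 * (47*d + 9*d^3) = -9*A^8 - 74*A^4 - 74 - 9*A^-4
  A^0 * (37 + 32*d^2 + d^4) = A^8 + 36*A^4 + 107 + 36*A^-4 + A^-8
  A^-2 * (47*d + 9*d^3) = -9*A^4 - 74 - 74*A^-4 - 9*A^-8
  A^-4 * (27*d^2 + d^4) = A^4 + 31 + 60*A^-4 + 31*A^-8 + A^-12
  A^-6 * (8*d^3) = -8 - 24*A^-4 - 24*A^-8 - 8*A^-12
  A^-8 * (d^4) = 1 + 4*A^-4 + 6*A^-8 + 4*A^-12 + A^-16
Summing the groups: <K> = A^16 - 3*A^12 + 5*A^8 - 6*A^4 + 7 - 6*A^-4 + 5*A^-8 - 3*A^-12 + A^-16
Normalise by the writhe: (-A^3)^(-w) = (-A^3)^(0) = 1, so f(A) = 1 * <K> = A^16 - 3*A^12 + 5*A^8 - 6*A^4 + 7 - 6*A^-4 + 5*A^-8 - 3*A^-12 + A^-16.
Substitute A = t^(-1/4), i.e. A^e → t^(-e/4): V(t) = t^4 - 3*t^3 + 5*t^2 - 6*t + 7 - 6*t^-1 + 5*t^-2 - 3*t^-3 + t^-4

Answer: t^4 - 3*t^3 + 5*t^2 - 6*t + 7 - 6*t^-1 + 5*t^-2 - 3*t^-3 + t^-4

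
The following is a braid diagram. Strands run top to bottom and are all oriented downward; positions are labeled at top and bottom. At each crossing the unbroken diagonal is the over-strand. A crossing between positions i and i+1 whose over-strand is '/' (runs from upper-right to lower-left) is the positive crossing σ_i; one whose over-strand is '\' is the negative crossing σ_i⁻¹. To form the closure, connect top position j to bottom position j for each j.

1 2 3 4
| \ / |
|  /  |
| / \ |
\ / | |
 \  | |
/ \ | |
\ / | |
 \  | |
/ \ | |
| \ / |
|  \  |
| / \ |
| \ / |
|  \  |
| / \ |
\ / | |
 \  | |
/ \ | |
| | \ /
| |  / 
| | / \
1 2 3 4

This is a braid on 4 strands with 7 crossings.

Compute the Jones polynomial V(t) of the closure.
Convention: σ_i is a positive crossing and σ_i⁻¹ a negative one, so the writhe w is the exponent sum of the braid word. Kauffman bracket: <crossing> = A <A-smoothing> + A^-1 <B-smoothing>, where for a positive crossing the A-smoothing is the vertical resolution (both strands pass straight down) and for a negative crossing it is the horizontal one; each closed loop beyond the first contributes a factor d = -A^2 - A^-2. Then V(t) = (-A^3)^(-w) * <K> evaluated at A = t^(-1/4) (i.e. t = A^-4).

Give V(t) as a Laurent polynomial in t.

t^-1 - t^-2 + 2*t^-3 - t^-4 + t^-5 - t^-6

Derivation:
Reading the diagram top to bottom ('/'-over between positions i,i+1 = s_i, '\'-over = s_i^-1): braid word = s2 s1^-1 s1^-1 s2^-1 s2^-1 s1^-1 s3.
The presented braid s2 s1^-1 s1^-1 s2^-1 s2^-1 s1^-1 s3 on 4 strands reduces by inverse Markov moves (closure unchanged at each step):
  Destabilize: the word has the form β·s3 where s3 occurs only as the final letter (β ∈ B_3); drop it and the last strand → 3 strands.
Reduced to β = s2 s1^-1 s1^-1 s2^-1 s2^-1 s1^-1 on 3 strands, 6 crossings.
Compute on β:
Braid: s2 s1^-1 s1^-1 s2^-1 s2^-1 s1^-1 on 3 strands, 6 crossings.
Writhe w = (#positive) - (#negative) = 1 - 5 = -4.
Enumerate smoothing states for the bracket polynomial. There are 2^6 = 64 states.
For each crossing: s=0 is the vertical smoothing, s=1 horizontal. Crossing k contributes A^(sign_k * (1 - 2*s_k)); loop factor d = -A^2 - A^-2.
Tabulate the states by total A-exponent and number of loops L (A-exp: L × count):
  A^6: L=4 ×1
  A^4: L=3 ×6
  A^2: L=2 ×13, L=4 ×2
  A^0: L=1 ×10, L=3 ×10
  A^-2: L=2 ×14, L=4 ×1
  A^-4: L=1 ×3, L=3 ×3
  A^-6: L=2 ×1
Each group contributes A^e * Σ count * d^(L-1):
Powers of d = -A^2 - A^-2: d^2 = A^4 + 2 + A^-4; d^3 = -A^6 - 3*A^2 - 3*A^-2 - A^-6.
  A^6 * (d^3) = -A^12 - 3*A^8 - 3*A^4 - 1
  A^4 * (6*d^2) = 6*A^8 + 12*A^4 + 6
  A^2 * (13*d + 2*d^3) = -2*A^8 - 19*A^4 - 19 - 2*A^-4
  A^0 * (10 + 10*d^2) = 10*A^4 + 30 + 10*A^-4
  A^-2 * (14*d + d^3) = -A^4 - 17 - 17*A^-4 - A^-8
  A^-4 * (3 + 3*d^2) = 3 + 9*A^-4 + 3*A^-8
  A^-6 * (d) = -A^-4 - A^-8
Summing the groups: <K> = -A^12 + A^8 - A^4 + 2 - A^-4 + A^-8
Normalise by the writhe: (-A^3)^(-w) = (-A^3)^(4) = A^12, so f(A) = A^12 * <K> = -A^24 + A^20 - A^16 + 2*A^12 - A^8 + A^4.
Substitute A = t^(-1/4), i.e. A^e → t^(-e/4): V(t) = t^-1 - t^-2 + 2*t^-3 - t^-4 + t^-5 - t^-6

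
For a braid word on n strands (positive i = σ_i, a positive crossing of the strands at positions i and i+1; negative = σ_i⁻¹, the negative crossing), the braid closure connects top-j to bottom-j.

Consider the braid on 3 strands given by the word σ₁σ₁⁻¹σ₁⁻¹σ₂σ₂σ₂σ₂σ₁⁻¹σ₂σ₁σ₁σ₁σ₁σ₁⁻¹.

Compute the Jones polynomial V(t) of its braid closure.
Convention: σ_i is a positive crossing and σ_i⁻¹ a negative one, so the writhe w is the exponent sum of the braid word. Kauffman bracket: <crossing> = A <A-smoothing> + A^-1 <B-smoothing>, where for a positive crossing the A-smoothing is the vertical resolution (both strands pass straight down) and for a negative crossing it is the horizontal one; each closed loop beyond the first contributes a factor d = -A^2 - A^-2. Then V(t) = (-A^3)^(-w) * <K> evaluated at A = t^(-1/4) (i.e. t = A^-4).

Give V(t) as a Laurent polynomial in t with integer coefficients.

The presented braid s1 s1^-1 s1^-1 s2 s2 s2 s2 s1^-1 s2 s1 s1 s1 s1 s1^-1 on 3 strands reduces by inverse Markov moves (closure unchanged at each step):
  Deconjugate: the word is γ·β·γ⁻¹ with γ = s1 s1^-1 (prefix) and γ⁻¹ = s1 s1^-1 (suffix); strip both.
  Deconjugate: the word is γ·β·γ⁻¹ with γ = s1^-1 (prefix) and γ⁻¹ = s1 (suffix); strip both.
Reduced to β = s2 s2 s2 s2 s1^-1 s2 s1 s1 on 3 strands, 8 crossings.
Compute on β:
Braid: s2 s2 s2 s2 s1^-1 s2 s1 s1 on 3 strands, 8 crossings.
Writhe w = (#positive) - (#negative) = 7 - 1 = 6.
Enumerate smoothing states for the bracket polynomial. There are 2^8 = 256 states.
For each crossing: s=0 is the vertical smoothing, s=1 horizontal. Crossing k contributes A^(sign_k * (1 - 2*s_k)); loop factor d = -A^2 - A^-2.
Tabulate the states by total A-exponent and number of loops L (A-exp: L × count):
  A^8: L=2 ×1
  A^6: L=1 ×5, L=3 ×3
  A^4: L=2 ×27, L=4 ×1
  A^2: L=1 ×18, L=3 ×38
  A^0: L=2 ×41, L=4 ×29
  A^-2: L=3 ×44, L=5 ×12
  A^-4: L=4 ×26, L=6 ×2
  A^-6: L=5 ×8
  A^-8: L=6 ×1
Each group contributes A^e * Σ count * d^(L-1):
Powers of d = -A^2 - A^-2: d^2 = A^4 + 2 + A^-4; d^3 = -A^6 - 3*A^2 - 3*A^-2 - A^-6; d^4 = A^8 + 4*A^4 + 6 + 4*A^-4 + A^-8; d^5 = -A^10 - 5*A^6 - 10*A^2 - 10*A^-2 - 5*A^-6 - A^-10.
  A^8 * (d) = -A^10 - A^6
  A^6 * (5 + 3*d^2) = 3*A^10 + 11*A^6 + 3*A^2
  A^4 * (27*d + d^3) = -A^10 - 30*A^6 - 30*A^2 - A^-2
  A^2 * (18 + 38*d^2) = 38*A^6 + 94*A^2 + 38*A^-2
  A^0 * (41*d + 29*d^3) = -29*A^6 - 128*A^2 - 128*A^-2 - 29*A^-6
  A^-2 * (44*d^2 + 12*d^4) = 12*A^6 + 92*A^2 + 160*A^-2 + 92*A^-6 + 12*A^-10
  A^-4 * (26*d^3 + 2*d^5) = -2*A^6 - 36*A^2 - 98*A^-2 - 98*A^-6 - 36*A^-10 - 2*A^-14
  A^-6 * (8*d^4) = 8*A^2 + 32*A^-2 + 48*A^-6 + 32*A^-10 + 8*A^-14
  A^-8 * (d^5) = -A^2 - 5*A^-2 - 10*A^-6 - 10*A^-10 - 5*A^-14 - A^-18
Summing the groups: <K> = A^10 - A^6 + 2*A^2 - 2*A^-2 + 3*A^-6 - 2*A^-10 + A^-14 - A^-18
Normalise by the writhe: (-A^3)^(-w) = (-A^3)^(-6) = A^-18, so f(A) = A^-18 * <K> = A^-8 - A^-12 + 2*A^-16 - 2*A^-20 + 3*A^-24 - 2*A^-28 + A^-32 - A^-36.
Substitute A = t^(-1/4), i.e. A^e → t^(-e/4): V(t) = -t^9 + t^8 - 2*t^7 + 3*t^6 - 2*t^5 + 2*t^4 - t^3 + t^2

Answer: -t^9 + t^8 - 2*t^7 + 3*t^6 - 2*t^5 + 2*t^4 - t^3 + t^2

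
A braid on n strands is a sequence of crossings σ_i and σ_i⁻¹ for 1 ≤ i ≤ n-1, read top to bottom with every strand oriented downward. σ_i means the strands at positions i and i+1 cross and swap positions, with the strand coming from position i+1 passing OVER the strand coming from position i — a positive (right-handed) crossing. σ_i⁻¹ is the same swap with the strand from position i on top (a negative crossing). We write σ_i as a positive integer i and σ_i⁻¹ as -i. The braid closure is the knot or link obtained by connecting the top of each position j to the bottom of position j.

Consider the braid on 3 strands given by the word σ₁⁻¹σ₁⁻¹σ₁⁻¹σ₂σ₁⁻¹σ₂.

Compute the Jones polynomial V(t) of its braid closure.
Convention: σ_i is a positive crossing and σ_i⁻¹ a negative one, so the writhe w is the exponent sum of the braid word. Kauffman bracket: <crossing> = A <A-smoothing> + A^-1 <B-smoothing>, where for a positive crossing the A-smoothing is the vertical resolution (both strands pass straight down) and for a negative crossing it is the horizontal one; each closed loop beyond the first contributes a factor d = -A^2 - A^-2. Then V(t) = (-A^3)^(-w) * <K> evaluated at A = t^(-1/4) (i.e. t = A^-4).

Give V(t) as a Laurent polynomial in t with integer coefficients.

Braid: s1^-1 s1^-1 s1^-1 s2 s1^-1 s2 on 3 strands, 6 crossings.
Writhe w = (#positive) - (#negative) = 2 - 4 = -2.
State-sum expansion of <K>. There are 2^6 = 64 states.
Smooth each crossing (0=||, 1=⌣⌢); contribution A^(Σ sign_k(1-2s_k)) * d^(L-1).
Tabulate the states by total A-exponent and number of loops L (A-exp: L × count):
  A^6: L=5 ×1
  A^4: L=4 ×6
  A^2: L=3 ×15
  A^0: L=2 ×19, L=4 ×1
  A^-2: L=1 ×11, L=3 ×4
  A^-4: L=2 ×6
  A^-6: L=3 ×1
Each group contributes A^e * Σ count * d^(L-1):
Powers of d = -A^2 - A^-2: d^2 = A^4 + 2 + A^-4; d^3 = -A^6 - 3*A^2 - 3*A^-2 - A^-6; d^4 = A^8 + 4*A^4 + 6 + 4*A^-4 + A^-8.
  A^6 * (d^4) = A^14 + 4*A^10 + 6*A^6 + 4*A^2 + A^-2
  A^4 * (6*d^3) = -6*A^10 - 18*A^6 - 18*A^2 - 6*A^-2
  A^2 * (15*d^2) = 15*A^6 + 30*A^2 + 15*A^-2
  A^0 * (19*d + d^3) = -A^6 - 22*A^2 - 22*A^-2 - A^-6
  A^-2 * (11 + 4*d^2) = 4*A^2 + 19*A^-2 + 4*A^-6
  A^-4 * (6*d) = -6*A^-2 - 6*A^-6
  A^-6 * (d^2) = A^-2 + 2*A^-6 + A^-10
Summing the groups: <K> = A^14 - 2*A^10 + 2*A^6 - 2*A^2 + 2*A^-2 - A^-6 + A^-10
Normalise by the writhe: (-A^3)^(-w) = (-A^3)^(2) = A^6, so f(A) = A^6 * <K> = A^20 - 2*A^16 + 2*A^12 - 2*A^8 + 2*A^4 - 1 + A^-4.
Substitute A = t^(-1/4), i.e. A^e → t^(-e/4): V(t) = t - 1 + 2*t^-1 - 2*t^-2 + 2*t^-3 - 2*t^-4 + t^-5

Answer: t - 1 + 2*t^-1 - 2*t^-2 + 2*t^-3 - 2*t^-4 + t^-5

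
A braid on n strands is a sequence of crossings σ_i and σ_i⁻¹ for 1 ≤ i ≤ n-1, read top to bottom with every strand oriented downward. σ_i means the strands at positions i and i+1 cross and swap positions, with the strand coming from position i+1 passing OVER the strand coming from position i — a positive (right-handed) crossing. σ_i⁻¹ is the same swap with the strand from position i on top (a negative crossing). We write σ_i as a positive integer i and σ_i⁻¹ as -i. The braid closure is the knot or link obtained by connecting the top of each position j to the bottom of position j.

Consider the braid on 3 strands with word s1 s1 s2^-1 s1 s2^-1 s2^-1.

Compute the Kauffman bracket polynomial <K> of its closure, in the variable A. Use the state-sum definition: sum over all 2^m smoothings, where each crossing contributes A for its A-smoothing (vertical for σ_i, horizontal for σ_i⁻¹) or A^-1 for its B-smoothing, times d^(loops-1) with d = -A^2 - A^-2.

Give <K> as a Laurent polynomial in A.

Braid: s1 s1 s2^-1 s1 s2^-1 s2^-1 on 3 strands, 6 crossings.
Writhe w = (#positive) - (#negative) = 3 - 3 = 0.
Enumerate smoothing states for the bracket polynomial. There are 2^6 = 64 states.
Each crossing splits two ways (0=vertical, 1=horizontal). The state's weight is A^(#A-smoothings - #B-smoothings) * d^(loops - 1).
Tabulate the states by total A-exponent and number of loops L (A-exp: L × count):
  A^6: L=4 ×1
  A^4: L=3 ×6
  A^2: L=2 ×14, L=4 ×1
  A^0: L=1 ×13, L=3 ×7
  A^-2: L=2 ×14, L=4 ×1
  A^-4: L=3 ×6
  A^-6: L=4 ×1
Each group contributes A^e * Σ count * d^(L-1):
Powers of d = -A^2 - A^-2: d^2 = A^4 + 2 + A^-4; d^3 = -A^6 - 3*A^2 - 3*A^-2 - A^-6.
  A^6 * (d^3) = -A^12 - 3*A^8 - 3*A^4 - 1
  A^4 * (6*d^2) = 6*A^8 + 12*A^4 + 6
  A^2 * (14*d + d^3) = -A^8 - 17*A^4 - 17 - A^-4
  A^0 * (13 + 7*d^2) = 7*A^4 + 27 + 7*A^-4
  A^-2 * (14*d + d^3) = -A^4 - 17 - 17*A^-4 - A^-8
  A^-4 * (6*d^2) = 6 + 12*A^-4 + 6*A^-8
  A^-6 * (d^3) = -1 - 3*A^-4 - 3*A^-8 - A^-12
Summing the groups: <K> = -A^12 + 2*A^8 - 2*A^4 + 3 - 2*A^-4 + 2*A^-8 - A^-12

Answer: -A^12 + 2*A^8 - 2*A^4 + 3 - 2*A^-4 + 2*A^-8 - A^-12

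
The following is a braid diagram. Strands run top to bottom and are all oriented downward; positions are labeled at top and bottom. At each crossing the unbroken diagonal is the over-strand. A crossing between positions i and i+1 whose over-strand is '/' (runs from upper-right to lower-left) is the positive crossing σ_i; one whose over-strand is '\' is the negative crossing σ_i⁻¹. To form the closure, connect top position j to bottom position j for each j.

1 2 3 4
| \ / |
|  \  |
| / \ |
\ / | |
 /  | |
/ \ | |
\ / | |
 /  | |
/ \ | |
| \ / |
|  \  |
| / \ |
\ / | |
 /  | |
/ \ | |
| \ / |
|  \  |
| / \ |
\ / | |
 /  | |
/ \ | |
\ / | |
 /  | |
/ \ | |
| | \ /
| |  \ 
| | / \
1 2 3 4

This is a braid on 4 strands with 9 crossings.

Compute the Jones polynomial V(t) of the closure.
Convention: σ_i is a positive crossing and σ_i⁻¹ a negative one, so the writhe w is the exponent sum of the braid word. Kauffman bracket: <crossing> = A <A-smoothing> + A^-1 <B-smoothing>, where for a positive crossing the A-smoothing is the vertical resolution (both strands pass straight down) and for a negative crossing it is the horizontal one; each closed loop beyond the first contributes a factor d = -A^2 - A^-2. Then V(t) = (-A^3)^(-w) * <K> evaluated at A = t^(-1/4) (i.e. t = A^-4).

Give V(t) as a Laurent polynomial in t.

-t^6 + 3*t^5 - 5*t^4 + 6*t^3 - 6*t^2 + 6*t - 4 + 3*t^-1 - t^-2

Derivation:
Reading the diagram top to bottom ('/'-over between positions i,i+1 = s_i, '\'-over = s_i^-1): braid word = s2^-1 s1 s1 s2^-1 s1 s2^-1 s1 s1 s3^-1.
The presented braid s2^-1 s1 s1 s2^-1 s1 s2^-1 s1 s1 s3^-1 on 4 strands reduces by inverse Markov moves (closure unchanged at each step):
  Destabilize: the word has the form β·s3^-1 where s3^-1 occurs only as the final letter (β ∈ B_3); drop it and the last strand → 3 strands.
Reduced to β = s2^-1 s1 s1 s2^-1 s1 s2^-1 s1 s1 on 3 strands, 8 crossings.
Compute on β:
Braid: s2^-1 s1 s1 s2^-1 s1 s2^-1 s1 s1 on 3 strands, 8 crossings.
Writhe w = (#positive) - (#negative) = 5 - 3 = 2.
Enumerate smoothing states for the bracket polynomial. There are 2^8 = 256 states.
For each crossing: s=0 is the vertical smoothing, s=1 horizontal. Crossing k contributes A^(sign_k * (1 - 2*s_k)); loop factor d = -A^2 - A^-2.
Tabulate the states by total A-exponent and number of loops L (A-exp: L × count):
  A^8: L=4 ×1
  A^6: L=3 ×8
  A^4: L=2 ×26, L=4 ×2
  A^2: L=1 ×35, L=3 ×21
  A^0: L=2 ×63, L=4 ×7
  A^-2: L=3 ×55, L=5 ×1
  A^-4: L=4 ×28
  A^-6: L=5 ×8
  A^-8: L=6 ×1
Each group contributes A^e * Σ count * d^(L-1):
Powers of d = -A^2 - A^-2: d^2 = A^4 + 2 + A^-4; d^3 = -A^6 - 3*A^2 - 3*A^-2 - A^-6; d^4 = A^8 + 4*A^4 + 6 + 4*A^-4 + A^-8; d^5 = -A^10 - 5*A^6 - 10*A^2 - 10*A^-2 - 5*A^-6 - A^-10.
  A^8 * (d^3) = -A^14 - 3*A^10 - 3*A^6 - A^2
  A^6 * (8*d^2) = 8*A^10 + 16*A^6 + 8*A^2
  A^4 * (26*d + 2*d^3) = -2*A^10 - 32*A^6 - 32*A^2 - 2*A^-2
  A^2 * (35 + 21*d^2) = 21*A^6 + 77*A^2 + 21*A^-2
  A^0 * (63*d + 7*d^3) = -7*A^6 - 84*A^2 - 84*A^-2 - 7*A^-6
  A^-2 * (55*d^2 + d^4) = A^6 + 59*A^2 + 116*A^-2 + 59*A^-6 + A^-10
  A^-4 * (28*d^3) = -28*A^2 - 84*A^-2 - 84*A^-6 - 28*A^-10
  A^-6 * (8*d^4) = 8*A^2 + 32*A^-2 + 48*A^-6 + 32*A^-10 + 8*A^-14
  A^-8 * (d^5) = -A^2 - 5*A^-2 - 10*A^-6 - 10*A^-10 - 5*A^-14 - A^-18
Summing the groups: <K> = -A^14 + 3*A^10 - 4*A^6 + 6*A^2 - 6*A^-2 + 6*A^-6 - 5*A^-10 + 3*A^-14 - A^-18
Normalise by the writhe: (-A^3)^(-w) = (-A^3)^(-2) = A^-6, so f(A) = A^-6 * <K> = -A^8 + 3*A^4 - 4 + 6*A^-4 - 6*A^-8 + 6*A^-12 - 5*A^-16 + 3*A^-20 - A^-24.
Substitute A = t^(-1/4), i.e. A^e → t^(-e/4): V(t) = -t^6 + 3*t^5 - 5*t^4 + 6*t^3 - 6*t^2 + 6*t - 4 + 3*t^-1 - t^-2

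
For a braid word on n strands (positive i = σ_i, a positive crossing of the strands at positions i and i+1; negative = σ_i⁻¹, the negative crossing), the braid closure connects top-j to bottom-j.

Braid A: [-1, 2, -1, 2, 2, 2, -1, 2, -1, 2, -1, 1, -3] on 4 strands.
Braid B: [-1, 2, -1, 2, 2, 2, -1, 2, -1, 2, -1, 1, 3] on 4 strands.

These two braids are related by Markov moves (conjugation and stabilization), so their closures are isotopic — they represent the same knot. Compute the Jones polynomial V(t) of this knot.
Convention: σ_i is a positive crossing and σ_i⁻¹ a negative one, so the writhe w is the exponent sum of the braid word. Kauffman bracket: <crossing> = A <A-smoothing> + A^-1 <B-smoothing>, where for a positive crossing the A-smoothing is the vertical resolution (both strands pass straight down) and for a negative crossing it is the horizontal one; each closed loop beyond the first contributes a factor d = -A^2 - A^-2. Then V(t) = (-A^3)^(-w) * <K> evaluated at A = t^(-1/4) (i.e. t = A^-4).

t^7 - 4*t^6 + 7*t^5 - 11*t^4 + 14*t^3 - 14*t^2 + 14*t - 10 + 7*t^-1 - 4*t^-2 + t^-3

Derivation:
Markov-equivalent braids have isotopic closures, hence identical knot invariants. Strip the Markov moves from each word to reach a common short braid β, then compute V(t) once on β.
Braid A: s1^-1 s2 s1^-1 s2 s2 s2 s1^-1 s2 s1^-1 s2 s1^-1 s1 s3^-1 on 4 strands reduces by inverse Markov moves (closure unchanged at each step):
  Destabilize: the word has the form β·s3^-1 where s3^-1 occurs only as the final letter (β ∈ B_3); drop it and the last strand → 3 strands.
  Deconjugate: the word is γ·β·γ⁻¹ with γ = s1^-1 (prefix) and γ⁻¹ = s1 (suffix); strip both.
Reduced to β = s2 s1^-1 s2 s2 s2 s1^-1 s2 s1^-1 s2 s1^-1 on 3 strands, 10 crossings.
Braid B: s1^-1 s2 s1^-1 s2 s2 s2 s1^-1 s2 s1^-1 s2 s1^-1 s1 s3 on 4 strands reduces by inverse Markov moves (closure unchanged at each step):
  Destabilize: the word has the form β·s3 where s3 occurs only as the final letter (β ∈ B_3); drop it and the last strand → 3 strands.
  Deconjugate: the word is γ·β·γ⁻¹ with γ = s1^-1 (prefix) and γ⁻¹ = s1 (suffix); strip both.
Reduced to β = s2 s1^-1 s2 s2 s2 s1^-1 s2 s1^-1 s2 s1^-1 on 3 strands, 10 crossings.
Both give the same β = s2 s1^-1 s2 s2 s2 s1^-1 s2 s1^-1 s2 s1^-1 on 3 strands, so one state sum suffices:
Braid: s2 s1^-1 s2 s2 s2 s1^-1 s2 s1^-1 s2 s1^-1 on 3 strands, 10 crossings.
Writhe w = (#positive) - (#negative) = 6 - 4 = 2.
Computing the Kauffman bracket via state sum. There are 2^10 = 1024 states.
For each crossing: s=0 is the vertical smoothing, s=1 horizontal. Crossing k contributes A^(sign_k * (1 - 2*s_k)); loop factor d = -A^2 - A^-2.
Tabulate the states by total A-exponent and number of loops L (A-exp: L × count):
  A^10: L=5 ×1
  A^8: L=4 ×10
  A^6: L=3 ×42, L=5 ×3
  A^4: L=2 ×90, L=4 ×29, L=6 ×1
  A^2: L=1 ×87, L=3 ×110, L=5 ×13
  A^0: L=2 ×179, L=4 ×71, L=6 ×2
  A^-2: L=3 ×187, L=5 ×23
  A^-4: L=4 ×117, L=6 ×3
  A^-6: L=5 ×45
  A^-8: L=6 ×10
  A^-10: L=7 ×1
Each group contributes A^e * Σ count * d^(L-1):
Powers of d = -A^2 - A^-2: d^2 = A^4 + 2 + A^-4; d^3 = -A^6 - 3*A^2 - 3*A^-2 - A^-6; d^4 = A^8 + 4*A^4 + 6 + 4*A^-4 + A^-8; d^5 = -A^10 - 5*A^6 - 10*A^2 - 10*A^-2 - 5*A^-6 - A^-10; d^6 = A^12 + 6*A^8 + 15*A^4 + 20 + 15*A^-4 + 6*A^-8 + A^-12.
  A^10 * (d^4) = A^18 + 4*A^14 + 6*A^10 + 4*A^6 + A^2
  A^8 * (10*d^3) = -10*A^14 - 30*A^10 - 30*A^6 - 10*A^2
  A^6 * (42*d^2 + 3*d^4) = 3*A^14 + 54*A^10 + 102*A^6 + 54*A^2 + 3*A^-2
  A^4 * (90*d + 29*d^3 + d^5) = -A^14 - 34*A^10 - 187*A^6 - 187*A^2 - 34*A^-2 - A^-6
  A^2 * (87 + 110*d^2 + 13*d^4) = 13*A^10 + 162*A^6 + 385*A^2 + 162*A^-2 + 13*A^-6
  A^0 * (179*d + 71*d^3 + 2*d^5) = -2*A^10 - 81*A^6 - 412*A^2 - 412*A^-2 - 81*A^-6 - 2*A^-10
  A^-2 * (187*d^2 + 23*d^4) = 23*A^6 + 279*A^2 + 512*A^-2 + 279*A^-6 + 23*A^-10
  A^-4 * (117*d^3 + 3*d^5) = -3*A^6 - 132*A^2 - 381*A^-2 - 381*A^-6 - 132*A^-10 - 3*A^-14
  A^-6 * (45*d^4) = 45*A^2 + 180*A^-2 + 270*A^-6 + 180*A^-10 + 45*A^-14
  A^-8 * (10*d^5) = -10*A^2 - 50*A^-2 - 100*A^-6 - 100*A^-10 - 50*A^-14 - 10*A^-18
  A^-10 * (d^6) = A^2 + 6*A^-2 + 15*A^-6 + 20*A^-10 + 15*A^-14 + 6*A^-18 + A^-22
Summing the groups: <K> = A^18 - 4*A^14 + 7*A^10 - 10*A^6 + 14*A^2 - 14*A^-2 + 14*A^-6 - 11*A^-10 + 7*A^-14 - 4*A^-18 + A^-22
Normalise by the writhe: (-A^3)^(-w) = (-A^3)^(-2) = A^-6, so f(A) = A^-6 * <K> = A^12 - 4*A^8 + 7*A^4 - 10 + 14*A^-4 - 14*A^-8 + 14*A^-12 - 11*A^-16 + 7*A^-20 - 4*A^-24 + A^-28.
Substitute A = t^(-1/4), i.e. A^e → t^(-e/4): V(t) = t^7 - 4*t^6 + 7*t^5 - 11*t^4 + 14*t^3 - 14*t^2 + 14*t - 10 + 7*t^-1 - 4*t^-2 + t^-3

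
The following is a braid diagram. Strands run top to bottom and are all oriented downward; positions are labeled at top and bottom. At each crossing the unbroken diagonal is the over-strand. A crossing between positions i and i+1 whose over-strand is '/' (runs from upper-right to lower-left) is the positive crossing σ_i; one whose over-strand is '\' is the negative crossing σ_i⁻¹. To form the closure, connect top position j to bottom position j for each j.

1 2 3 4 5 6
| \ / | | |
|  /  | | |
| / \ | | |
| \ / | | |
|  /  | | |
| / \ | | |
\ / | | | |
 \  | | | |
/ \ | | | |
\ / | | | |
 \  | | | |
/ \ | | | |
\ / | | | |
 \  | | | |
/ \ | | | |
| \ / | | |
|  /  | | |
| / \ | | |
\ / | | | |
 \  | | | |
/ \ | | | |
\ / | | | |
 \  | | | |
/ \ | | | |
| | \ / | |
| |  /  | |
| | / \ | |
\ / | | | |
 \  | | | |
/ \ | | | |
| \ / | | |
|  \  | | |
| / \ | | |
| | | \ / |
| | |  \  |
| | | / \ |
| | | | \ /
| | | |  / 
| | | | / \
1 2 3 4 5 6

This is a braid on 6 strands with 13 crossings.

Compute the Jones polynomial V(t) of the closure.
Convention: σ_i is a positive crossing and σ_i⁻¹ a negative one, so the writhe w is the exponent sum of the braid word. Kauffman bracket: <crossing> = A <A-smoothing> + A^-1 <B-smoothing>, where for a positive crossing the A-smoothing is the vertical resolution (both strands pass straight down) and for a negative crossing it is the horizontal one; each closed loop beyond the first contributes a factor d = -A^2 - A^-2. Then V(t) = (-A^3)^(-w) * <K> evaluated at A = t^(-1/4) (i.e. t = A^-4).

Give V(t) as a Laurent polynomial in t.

1 - t^-1 + 3*t^-2 - 3*t^-3 + 3*t^-4 - 4*t^-5 + 3*t^-6 - 2*t^-7 + t^-8

Derivation:
Reading the diagram top to bottom ('/'-over between positions i,i+1 = s_i, '\'-over = s_i^-1): braid word = s2 s2 s1^-1 s1^-1 s1^-1 s2 s1^-1 s1^-1 s3 s1^-1 s2^-1 s4^-1 s5.
The presented braid s2 s2 s1^-1 s1^-1 s1^-1 s2 s1^-1 s1^-1 s3 s1^-1 s2^-1 s4^-1 s5 on 6 strands reduces by inverse Markov moves (closure unchanged at each step):
  Destabilize: the word has the form β·s5 where s5 occurs only as the final letter (β ∈ B_5); drop it and the last strand → 5 strands.
  Destabilize: the word has the form β·s4^-1 where s4^-1 occurs only as the final letter (β ∈ B_4); drop it and the last strand → 4 strands.
  Deconjugate: the word is γ·β·γ⁻¹ with γ = s2 (prefix) and γ⁻¹ = s2^-1 (suffix); strip both.
Reduced to β = s2 s1^-1 s1^-1 s1^-1 s2 s1^-1 s1^-1 s3 s1^-1 on 4 strands, 9 crossings.
Compute on β:
Braid: s2 s1^-1 s1^-1 s1^-1 s2 s1^-1 s1^-1 s3 s1^-1 on 4 strands, 9 crossings.
Writhe w = (#positive) - (#negative) = 3 - 6 = -3.
State-sum expansion of <K>. There are 2^9 = 512 states.
For each crossing: s=0 is the vertical smoothing, s=1 horizontal. Crossing k contributes A^(sign_k * (1 - 2*s_k)); loop factor d = -A^2 - A^-2.
Tabulate the states by total A-exponent and number of loops L (A-exp: L × count):
  A^9: L=8 ×1
  A^7: L=7 ×9
  A^5: L=6 ×36
  A^3: L=5 ×84
  A^1: L=4 ×126
  A^-1: L=3 ×124, L=5 ×2
  A^-3: L=2 ×75, L=4 ×9
  A^-5: L=1 ×21, L=3 ×15
  A^-7: L=2 ×8, L=4 ×1
  A^-9: L=3 ×1
Each group contributes A^e * Σ count * d^(L-1):
Powers of d = -A^2 - A^-2: d^2 = A^4 + 2 + A^-4; d^3 = -A^6 - 3*A^2 - 3*A^-2 - A^-6; d^4 = A^8 + 4*A^4 + 6 + 4*A^-4 + A^-8; d^5 = -A^10 - 5*A^6 - 10*A^2 - 10*A^-2 - 5*A^-6 - A^-10; d^6 = A^12 + 6*A^8 + 15*A^4 + 20 + 15*A^-4 + 6*A^-8 + A^-12; d^7 = -A^14 - 7*A^10 - 21*A^6 - 35*A^2 - 35*A^-2 - 21*A^-6 - 7*A^-10 - A^-14.
  A^9 * (d^7) = -A^23 - 7*A^19 - 21*A^15 - 35*A^11 - 35*A^7 - 21*A^3 - 7*A^-1 - A^-5
  A^7 * (9*d^6) = 9*A^19 + 54*A^15 + 135*A^11 + 180*A^7 + 135*A^3 + 54*A^-1 + 9*A^-5
  A^5 * (36*d^5) = -36*A^15 - 180*A^11 - 360*A^7 - 360*A^3 - 180*A^-1 - 36*A^-5
  A^3 * (84*d^4) = 84*A^11 + 336*A^7 + 504*A^3 + 336*A^-1 + 84*A^-5
  A^1 * (126*d^3) = -126*A^7 - 378*A^3 - 378*A^-1 - 126*A^-5
  A^-1 * (124*d^2 + 2*d^4) = 2*A^7 + 132*A^3 + 260*A^-1 + 132*A^-5 + 2*A^-9
  A^-3 * (75*d + 9*d^3) = -9*A^3 - 102*A^-1 - 102*A^-5 - 9*A^-9
  A^-5 * (21 + 15*d^2) = 15*A^-1 + 51*A^-5 + 15*A^-9
  A^-7 * (8*d + d^3) = -A^-1 - 11*A^-5 - 11*A^-9 - A^-13
  A^-9 * (d^2) = A^-5 + 2*A^-9 + A^-13
Summing the groups: <K> = -A^23 + 2*A^19 - 3*A^15 + 4*A^11 - 3*A^7 + 3*A^3 - 3*A^-1 + A^-5 - A^-9
Normalise by the writhe: (-A^3)^(-w) = (-A^3)^(3) = -A^9, so f(A) = -A^9 * <K> = A^32 - 2*A^28 + 3*A^24 - 4*A^20 + 3*A^16 - 3*A^12 + 3*A^8 - A^4 + 1.
Substitute A = t^(-1/4), i.e. A^e → t^(-e/4): V(t) = 1 - t^-1 + 3*t^-2 - 3*t^-3 + 3*t^-4 - 4*t^-5 + 3*t^-6 - 2*t^-7 + t^-8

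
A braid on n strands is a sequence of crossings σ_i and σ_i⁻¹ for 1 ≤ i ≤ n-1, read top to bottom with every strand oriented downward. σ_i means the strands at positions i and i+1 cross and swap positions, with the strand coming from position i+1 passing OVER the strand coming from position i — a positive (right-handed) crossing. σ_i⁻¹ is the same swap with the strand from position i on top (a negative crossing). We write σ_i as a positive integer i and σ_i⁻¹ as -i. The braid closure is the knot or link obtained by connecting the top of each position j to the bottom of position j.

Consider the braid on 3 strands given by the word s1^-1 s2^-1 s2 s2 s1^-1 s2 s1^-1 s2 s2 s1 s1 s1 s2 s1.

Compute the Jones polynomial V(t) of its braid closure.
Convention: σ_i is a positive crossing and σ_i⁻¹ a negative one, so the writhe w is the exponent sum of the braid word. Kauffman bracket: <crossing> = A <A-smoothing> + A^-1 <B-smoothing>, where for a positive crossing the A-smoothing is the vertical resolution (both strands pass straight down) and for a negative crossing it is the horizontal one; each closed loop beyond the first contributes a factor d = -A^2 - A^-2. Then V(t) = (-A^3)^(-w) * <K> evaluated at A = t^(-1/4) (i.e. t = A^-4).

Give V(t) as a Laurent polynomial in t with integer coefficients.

t^10 - 4*t^9 + 6*t^8 - 8*t^7 + 9*t^6 - 8*t^5 + 7*t^4 - 4*t^3 + 2*t^2

Derivation:
The presented braid s1^-1 s2^-1 s2 s2 s1^-1 s2 s1^-1 s2 s2 s1 s1 s1 s2 s1 on 3 strands reduces by inverse Markov moves (closure unchanged at each step):
  Deconjugate: the word is γ·β·γ⁻¹ with γ = s1^-1 (prefix) and γ⁻¹ = s1 (suffix); strip both.
  Deconjugate: the word is γ·β·γ⁻¹ with γ = s2^-1 (prefix) and γ⁻¹ = s2 (suffix); strip both.
Reduced to β = s2 s2 s1^-1 s2 s1^-1 s2 s2 s1 s1 s1 on 3 strands, 10 crossings.
Compute on β:
Braid: s2 s2 s1^-1 s2 s1^-1 s2 s2 s1 s1 s1 on 3 strands, 10 crossings.
Writhe w = (#positive) - (#negative) = 8 - 2 = 6.
Computing the Kauffman bracket via state sum. There are 2^10 = 1024 states.
For each crossing: s=0 is the vertical smoothing, s=1 horizontal. Crossing k contributes A^(sign_k * (1 - 2*s_k)); loop factor d = -A^2 - A^-2.
Tabulate the states by total A-exponent and number of loops L (A-exp: L × count):
  A^10: L=3 ×1
  A^8: L=2 ×7, L=4 ×3
  A^6: L=1 ×14, L=3 ×28, L=5 ×3
  A^4: L=2 ×88, L=4 ×31, L=6 ×1
  A^2: L=1 ×63, L=3 ×133, L=5 ×14
  A^0: L=2 ×159, L=4 ×91, L=6 ×2
  A^-2: L=3 ×180, L=5 ×30
  A^-4: L=4 ×116, L=6 ×4
  A^-6: L=5 ×45
  A^-8: L=6 ×10
  A^-10: L=7 ×1
Each group contributes A^e * Σ count * d^(L-1):
Powers of d = -A^2 - A^-2: d^2 = A^4 + 2 + A^-4; d^3 = -A^6 - 3*A^2 - 3*A^-2 - A^-6; d^4 = A^8 + 4*A^4 + 6 + 4*A^-4 + A^-8; d^5 = -A^10 - 5*A^6 - 10*A^2 - 10*A^-2 - 5*A^-6 - A^-10; d^6 = A^12 + 6*A^8 + 15*A^4 + 20 + 15*A^-4 + 6*A^-8 + A^-12.
  A^10 * (d^2) = A^14 + 2*A^10 + A^6
  A^8 * (7*d + 3*d^3) = -3*A^14 - 16*A^10 - 16*A^6 - 3*A^2
  A^6 * (14 + 28*d^2 + 3*d^4) = 3*A^14 + 40*A^10 + 88*A^6 + 40*A^2 + 3*A^-2
  A^4 * (88*d + 31*d^3 + d^5) = -A^14 - 36*A^10 - 191*A^6 - 191*A^2 - 36*A^-2 - A^-6
  A^2 * (63 + 133*d^2 + 14*d^4) = 14*A^10 + 189*A^6 + 413*A^2 + 189*A^-2 + 14*A^-6
  A^0 * (159*d + 91*d^3 + 2*d^5) = -2*A^10 - 101*A^6 - 452*A^2 - 452*A^-2 - 101*A^-6 - 2*A^-10
  A^-2 * (180*d^2 + 30*d^4) = 30*A^6 + 300*A^2 + 540*A^-2 + 300*A^-6 + 30*A^-10
  A^-4 * (116*d^3 + 4*d^5) = -4*A^6 - 136*A^2 - 388*A^-2 - 388*A^-6 - 136*A^-10 - 4*A^-14
  A^-6 * (45*d^4) = 45*A^2 + 180*A^-2 + 270*A^-6 + 180*A^-10 + 45*A^-14
  A^-8 * (10*d^5) = -10*A^2 - 50*A^-2 - 100*A^-6 - 100*A^-10 - 50*A^-14 - 10*A^-18
  A^-10 * (d^6) = A^2 + 6*A^-2 + 15*A^-6 + 20*A^-10 + 15*A^-14 + 6*A^-18 + A^-22
Summing the groups: <K> = 2*A^10 - 4*A^6 + 7*A^2 - 8*A^-2 + 9*A^-6 - 8*A^-10 + 6*A^-14 - 4*A^-18 + A^-22
Normalise by the writhe: (-A^3)^(-w) = (-A^3)^(-6) = A^-18, so f(A) = A^-18 * <K> = 2*A^-8 - 4*A^-12 + 7*A^-16 - 8*A^-20 + 9*A^-24 - 8*A^-28 + 6*A^-32 - 4*A^-36 + A^-40.
Substitute A = t^(-1/4), i.e. A^e → t^(-e/4): V(t) = t^10 - 4*t^9 + 6*t^8 - 8*t^7 + 9*t^6 - 8*t^5 + 7*t^4 - 4*t^3 + 2*t^2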